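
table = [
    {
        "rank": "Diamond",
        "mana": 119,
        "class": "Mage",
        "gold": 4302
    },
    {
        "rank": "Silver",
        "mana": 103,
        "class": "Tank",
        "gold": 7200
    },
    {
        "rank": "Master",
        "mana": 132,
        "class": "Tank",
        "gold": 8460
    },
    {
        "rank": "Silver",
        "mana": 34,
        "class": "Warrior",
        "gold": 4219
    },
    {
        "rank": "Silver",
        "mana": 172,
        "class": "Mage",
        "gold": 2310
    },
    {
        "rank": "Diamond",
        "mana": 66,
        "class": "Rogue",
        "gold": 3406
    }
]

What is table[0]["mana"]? 119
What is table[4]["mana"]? 172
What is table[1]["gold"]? 7200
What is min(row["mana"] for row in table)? 34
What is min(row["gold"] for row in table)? 2310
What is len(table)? 6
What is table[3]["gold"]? 4219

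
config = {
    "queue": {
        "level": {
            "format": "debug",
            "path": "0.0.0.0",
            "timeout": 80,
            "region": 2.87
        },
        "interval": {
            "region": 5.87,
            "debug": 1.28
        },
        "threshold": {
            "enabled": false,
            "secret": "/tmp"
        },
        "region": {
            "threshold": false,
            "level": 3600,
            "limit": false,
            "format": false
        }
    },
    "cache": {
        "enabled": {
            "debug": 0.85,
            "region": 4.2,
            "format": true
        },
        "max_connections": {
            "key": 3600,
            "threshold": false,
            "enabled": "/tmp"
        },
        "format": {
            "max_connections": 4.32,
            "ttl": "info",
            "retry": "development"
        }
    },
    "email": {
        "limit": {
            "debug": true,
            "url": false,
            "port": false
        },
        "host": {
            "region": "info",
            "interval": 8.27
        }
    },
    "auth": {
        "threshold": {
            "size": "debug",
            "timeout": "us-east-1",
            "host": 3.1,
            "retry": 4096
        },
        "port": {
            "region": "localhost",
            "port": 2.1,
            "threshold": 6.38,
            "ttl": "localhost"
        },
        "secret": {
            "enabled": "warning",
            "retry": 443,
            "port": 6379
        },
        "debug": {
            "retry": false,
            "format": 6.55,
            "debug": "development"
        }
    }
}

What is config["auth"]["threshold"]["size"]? "debug"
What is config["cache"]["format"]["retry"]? "development"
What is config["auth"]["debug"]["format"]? 6.55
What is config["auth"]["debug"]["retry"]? False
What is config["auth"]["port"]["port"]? 2.1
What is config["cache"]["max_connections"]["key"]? 3600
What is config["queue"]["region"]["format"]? False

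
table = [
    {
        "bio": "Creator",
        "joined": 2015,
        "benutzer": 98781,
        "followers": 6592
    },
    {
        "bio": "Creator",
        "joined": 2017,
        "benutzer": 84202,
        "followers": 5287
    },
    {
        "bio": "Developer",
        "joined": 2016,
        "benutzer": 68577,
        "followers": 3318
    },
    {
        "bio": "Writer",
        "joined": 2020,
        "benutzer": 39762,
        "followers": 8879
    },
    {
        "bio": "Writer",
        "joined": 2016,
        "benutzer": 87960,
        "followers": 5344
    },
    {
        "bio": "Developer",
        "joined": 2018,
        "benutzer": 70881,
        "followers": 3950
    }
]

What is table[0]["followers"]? 6592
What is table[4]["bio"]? "Writer"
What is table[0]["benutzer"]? 98781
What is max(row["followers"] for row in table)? 8879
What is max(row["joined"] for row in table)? 2020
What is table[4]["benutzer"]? 87960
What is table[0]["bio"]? "Creator"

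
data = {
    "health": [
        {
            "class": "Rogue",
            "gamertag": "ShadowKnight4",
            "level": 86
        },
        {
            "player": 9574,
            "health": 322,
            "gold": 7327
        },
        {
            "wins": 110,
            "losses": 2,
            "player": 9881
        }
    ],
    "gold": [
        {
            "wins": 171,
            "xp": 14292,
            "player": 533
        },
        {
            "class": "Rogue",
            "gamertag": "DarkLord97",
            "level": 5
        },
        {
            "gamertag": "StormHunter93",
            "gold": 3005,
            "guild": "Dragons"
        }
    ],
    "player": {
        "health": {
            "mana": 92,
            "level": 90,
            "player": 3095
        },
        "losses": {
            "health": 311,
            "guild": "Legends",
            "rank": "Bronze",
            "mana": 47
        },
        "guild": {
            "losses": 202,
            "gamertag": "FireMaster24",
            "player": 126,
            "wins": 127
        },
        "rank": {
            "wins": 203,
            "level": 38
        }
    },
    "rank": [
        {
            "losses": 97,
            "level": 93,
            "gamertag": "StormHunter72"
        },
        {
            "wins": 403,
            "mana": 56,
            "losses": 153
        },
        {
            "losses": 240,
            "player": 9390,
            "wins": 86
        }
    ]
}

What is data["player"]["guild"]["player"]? 126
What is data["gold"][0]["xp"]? 14292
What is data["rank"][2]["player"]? 9390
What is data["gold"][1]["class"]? "Rogue"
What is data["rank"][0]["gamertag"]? "StormHunter72"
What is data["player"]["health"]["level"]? 90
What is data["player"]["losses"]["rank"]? "Bronze"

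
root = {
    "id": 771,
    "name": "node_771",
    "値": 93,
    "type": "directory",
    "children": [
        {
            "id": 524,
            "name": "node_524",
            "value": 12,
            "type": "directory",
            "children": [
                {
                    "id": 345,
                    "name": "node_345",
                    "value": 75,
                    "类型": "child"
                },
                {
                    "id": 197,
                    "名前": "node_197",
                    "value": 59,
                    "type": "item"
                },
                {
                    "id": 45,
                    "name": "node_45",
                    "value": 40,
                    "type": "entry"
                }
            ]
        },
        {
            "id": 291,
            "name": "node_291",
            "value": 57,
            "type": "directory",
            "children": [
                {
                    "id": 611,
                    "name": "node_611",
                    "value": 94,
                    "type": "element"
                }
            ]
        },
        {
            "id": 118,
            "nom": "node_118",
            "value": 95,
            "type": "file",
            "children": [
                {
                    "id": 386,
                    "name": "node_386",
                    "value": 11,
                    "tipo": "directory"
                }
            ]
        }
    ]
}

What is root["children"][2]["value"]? 95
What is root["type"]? "directory"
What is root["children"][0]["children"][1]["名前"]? "node_197"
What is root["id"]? 771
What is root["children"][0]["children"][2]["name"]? "node_45"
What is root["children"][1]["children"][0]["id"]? 611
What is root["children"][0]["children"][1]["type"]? "item"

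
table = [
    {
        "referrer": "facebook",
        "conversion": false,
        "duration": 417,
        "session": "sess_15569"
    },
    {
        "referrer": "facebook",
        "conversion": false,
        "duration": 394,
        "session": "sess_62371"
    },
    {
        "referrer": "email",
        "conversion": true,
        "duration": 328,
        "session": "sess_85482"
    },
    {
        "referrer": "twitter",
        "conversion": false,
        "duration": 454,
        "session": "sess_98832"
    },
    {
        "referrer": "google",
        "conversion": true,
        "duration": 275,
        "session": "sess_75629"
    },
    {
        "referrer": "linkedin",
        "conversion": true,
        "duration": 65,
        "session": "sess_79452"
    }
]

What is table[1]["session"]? "sess_62371"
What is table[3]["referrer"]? "twitter"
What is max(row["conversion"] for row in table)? True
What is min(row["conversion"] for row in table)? False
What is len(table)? 6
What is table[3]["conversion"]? False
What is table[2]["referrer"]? "email"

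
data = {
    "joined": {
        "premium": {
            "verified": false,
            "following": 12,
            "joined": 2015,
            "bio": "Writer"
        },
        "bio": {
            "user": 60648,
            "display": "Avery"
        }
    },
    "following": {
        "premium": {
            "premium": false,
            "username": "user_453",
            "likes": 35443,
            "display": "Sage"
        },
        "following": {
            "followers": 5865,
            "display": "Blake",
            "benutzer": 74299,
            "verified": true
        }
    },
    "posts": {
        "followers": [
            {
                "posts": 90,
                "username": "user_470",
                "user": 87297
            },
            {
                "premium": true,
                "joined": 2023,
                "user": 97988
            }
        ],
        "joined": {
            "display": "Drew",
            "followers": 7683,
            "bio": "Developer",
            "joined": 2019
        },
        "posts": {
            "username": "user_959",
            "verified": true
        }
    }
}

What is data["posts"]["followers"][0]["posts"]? 90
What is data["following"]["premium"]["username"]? "user_453"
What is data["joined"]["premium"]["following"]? 12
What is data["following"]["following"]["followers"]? 5865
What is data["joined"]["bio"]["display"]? "Avery"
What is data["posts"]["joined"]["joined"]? 2019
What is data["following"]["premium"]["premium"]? False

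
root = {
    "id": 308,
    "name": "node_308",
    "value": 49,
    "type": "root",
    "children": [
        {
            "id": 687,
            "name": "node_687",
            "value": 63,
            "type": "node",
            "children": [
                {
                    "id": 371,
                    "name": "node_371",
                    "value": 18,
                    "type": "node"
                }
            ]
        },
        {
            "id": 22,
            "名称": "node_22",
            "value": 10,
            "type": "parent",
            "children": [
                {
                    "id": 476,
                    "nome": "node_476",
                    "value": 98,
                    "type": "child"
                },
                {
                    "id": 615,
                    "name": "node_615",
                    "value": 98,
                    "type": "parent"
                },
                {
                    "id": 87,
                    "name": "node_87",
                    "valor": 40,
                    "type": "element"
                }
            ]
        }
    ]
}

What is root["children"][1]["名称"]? "node_22"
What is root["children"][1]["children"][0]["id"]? 476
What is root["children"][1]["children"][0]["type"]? "child"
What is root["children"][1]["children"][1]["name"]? "node_615"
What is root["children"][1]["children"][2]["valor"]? 40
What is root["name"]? "node_308"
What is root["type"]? "root"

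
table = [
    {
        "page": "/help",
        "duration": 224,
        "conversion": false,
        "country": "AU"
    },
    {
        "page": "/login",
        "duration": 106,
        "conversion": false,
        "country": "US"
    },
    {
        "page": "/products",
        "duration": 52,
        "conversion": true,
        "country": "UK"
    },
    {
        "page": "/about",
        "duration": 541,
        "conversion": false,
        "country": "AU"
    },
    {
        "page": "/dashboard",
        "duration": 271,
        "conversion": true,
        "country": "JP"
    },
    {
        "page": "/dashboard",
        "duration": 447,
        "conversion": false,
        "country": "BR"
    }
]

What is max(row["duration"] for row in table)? 541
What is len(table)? 6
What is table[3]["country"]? "AU"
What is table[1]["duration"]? 106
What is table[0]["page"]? "/help"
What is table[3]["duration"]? 541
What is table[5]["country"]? "BR"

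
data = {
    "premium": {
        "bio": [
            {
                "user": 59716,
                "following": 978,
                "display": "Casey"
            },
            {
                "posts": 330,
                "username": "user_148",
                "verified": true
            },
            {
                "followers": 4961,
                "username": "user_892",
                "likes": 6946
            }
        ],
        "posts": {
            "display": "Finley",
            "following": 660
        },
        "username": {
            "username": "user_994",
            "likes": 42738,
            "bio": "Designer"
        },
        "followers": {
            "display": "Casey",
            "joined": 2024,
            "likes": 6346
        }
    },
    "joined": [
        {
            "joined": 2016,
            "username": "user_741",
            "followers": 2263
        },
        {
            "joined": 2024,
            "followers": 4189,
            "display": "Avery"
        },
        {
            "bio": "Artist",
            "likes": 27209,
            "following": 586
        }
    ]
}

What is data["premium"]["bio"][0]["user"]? 59716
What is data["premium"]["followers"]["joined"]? 2024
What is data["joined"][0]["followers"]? 2263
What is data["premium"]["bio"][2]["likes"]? 6946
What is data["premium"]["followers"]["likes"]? 6346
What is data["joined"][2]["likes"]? 27209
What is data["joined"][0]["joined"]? 2016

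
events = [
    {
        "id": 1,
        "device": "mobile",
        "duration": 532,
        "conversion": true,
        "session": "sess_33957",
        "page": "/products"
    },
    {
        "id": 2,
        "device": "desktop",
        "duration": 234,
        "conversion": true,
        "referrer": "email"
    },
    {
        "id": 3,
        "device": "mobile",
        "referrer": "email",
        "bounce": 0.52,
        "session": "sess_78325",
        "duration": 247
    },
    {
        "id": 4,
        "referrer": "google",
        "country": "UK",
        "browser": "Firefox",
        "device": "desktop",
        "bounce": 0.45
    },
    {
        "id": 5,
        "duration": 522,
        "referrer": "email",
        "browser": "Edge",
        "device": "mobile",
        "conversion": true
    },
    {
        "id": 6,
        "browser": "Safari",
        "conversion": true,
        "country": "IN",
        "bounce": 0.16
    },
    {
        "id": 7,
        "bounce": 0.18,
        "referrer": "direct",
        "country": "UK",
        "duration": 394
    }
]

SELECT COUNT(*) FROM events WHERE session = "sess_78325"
1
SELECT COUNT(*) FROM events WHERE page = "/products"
1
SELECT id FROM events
[1, 2, 3, 4, 5, 6, 7]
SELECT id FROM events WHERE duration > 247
[1, 5, 7]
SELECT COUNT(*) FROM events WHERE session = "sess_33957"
1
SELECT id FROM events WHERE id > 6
[7]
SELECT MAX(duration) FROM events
532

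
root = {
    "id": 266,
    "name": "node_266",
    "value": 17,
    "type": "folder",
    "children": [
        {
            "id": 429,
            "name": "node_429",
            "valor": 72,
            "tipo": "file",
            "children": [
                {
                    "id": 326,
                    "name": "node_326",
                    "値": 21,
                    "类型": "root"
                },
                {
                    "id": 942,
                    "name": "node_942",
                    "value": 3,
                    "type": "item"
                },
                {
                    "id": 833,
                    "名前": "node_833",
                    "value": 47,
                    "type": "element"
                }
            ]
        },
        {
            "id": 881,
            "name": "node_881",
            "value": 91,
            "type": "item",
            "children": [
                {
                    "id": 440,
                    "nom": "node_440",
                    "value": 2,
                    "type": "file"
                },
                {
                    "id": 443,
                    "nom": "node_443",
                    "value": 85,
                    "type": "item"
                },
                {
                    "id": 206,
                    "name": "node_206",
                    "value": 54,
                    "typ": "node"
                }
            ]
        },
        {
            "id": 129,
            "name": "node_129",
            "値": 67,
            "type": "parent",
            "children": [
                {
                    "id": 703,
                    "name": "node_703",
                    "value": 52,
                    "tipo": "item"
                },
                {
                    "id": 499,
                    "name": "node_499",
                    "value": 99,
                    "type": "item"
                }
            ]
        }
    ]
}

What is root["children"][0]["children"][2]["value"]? 47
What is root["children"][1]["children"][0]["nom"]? "node_440"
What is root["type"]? "folder"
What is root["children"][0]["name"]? "node_429"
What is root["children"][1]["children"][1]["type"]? "item"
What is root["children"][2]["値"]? 67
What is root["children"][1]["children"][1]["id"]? 443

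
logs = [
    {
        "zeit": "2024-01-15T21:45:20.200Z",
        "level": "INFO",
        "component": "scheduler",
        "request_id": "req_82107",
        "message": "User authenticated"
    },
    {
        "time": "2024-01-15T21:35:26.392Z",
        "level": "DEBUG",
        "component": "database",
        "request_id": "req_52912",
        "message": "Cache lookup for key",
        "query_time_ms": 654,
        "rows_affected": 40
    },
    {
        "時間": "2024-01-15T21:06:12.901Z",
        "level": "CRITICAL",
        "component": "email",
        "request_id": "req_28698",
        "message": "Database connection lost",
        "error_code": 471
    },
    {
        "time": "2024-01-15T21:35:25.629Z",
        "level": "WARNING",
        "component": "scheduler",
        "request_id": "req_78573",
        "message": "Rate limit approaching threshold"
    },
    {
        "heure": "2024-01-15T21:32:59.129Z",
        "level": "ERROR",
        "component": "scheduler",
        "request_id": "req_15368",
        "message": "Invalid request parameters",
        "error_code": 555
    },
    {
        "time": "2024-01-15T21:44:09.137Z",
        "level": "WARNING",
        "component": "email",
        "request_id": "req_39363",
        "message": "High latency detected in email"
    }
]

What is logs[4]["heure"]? "2024-01-15T21:32:59.129Z"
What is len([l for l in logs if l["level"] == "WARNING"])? 2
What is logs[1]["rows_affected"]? 40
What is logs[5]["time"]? "2024-01-15T21:44:09.137Z"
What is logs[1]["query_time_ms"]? 654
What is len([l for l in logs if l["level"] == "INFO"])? 1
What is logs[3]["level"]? "WARNING"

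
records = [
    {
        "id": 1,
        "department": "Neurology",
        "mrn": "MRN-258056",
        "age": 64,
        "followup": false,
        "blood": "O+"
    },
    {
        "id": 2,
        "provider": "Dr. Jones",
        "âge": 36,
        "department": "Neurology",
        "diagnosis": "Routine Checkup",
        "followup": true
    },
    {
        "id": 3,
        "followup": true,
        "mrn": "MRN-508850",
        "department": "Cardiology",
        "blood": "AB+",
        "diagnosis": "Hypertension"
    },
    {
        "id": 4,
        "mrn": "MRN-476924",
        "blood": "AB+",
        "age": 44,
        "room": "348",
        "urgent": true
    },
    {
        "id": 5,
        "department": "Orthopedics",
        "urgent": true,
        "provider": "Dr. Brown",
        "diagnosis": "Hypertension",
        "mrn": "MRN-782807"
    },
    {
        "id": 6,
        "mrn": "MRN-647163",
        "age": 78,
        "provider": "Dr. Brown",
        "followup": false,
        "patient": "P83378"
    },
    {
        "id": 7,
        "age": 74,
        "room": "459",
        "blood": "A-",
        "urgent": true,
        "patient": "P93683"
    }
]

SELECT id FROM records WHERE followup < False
[]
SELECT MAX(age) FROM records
78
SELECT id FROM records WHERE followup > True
[]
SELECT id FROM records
[1, 2, 3, 4, 5, 6, 7]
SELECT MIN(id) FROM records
1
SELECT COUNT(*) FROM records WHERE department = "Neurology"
2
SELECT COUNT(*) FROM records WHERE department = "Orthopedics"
1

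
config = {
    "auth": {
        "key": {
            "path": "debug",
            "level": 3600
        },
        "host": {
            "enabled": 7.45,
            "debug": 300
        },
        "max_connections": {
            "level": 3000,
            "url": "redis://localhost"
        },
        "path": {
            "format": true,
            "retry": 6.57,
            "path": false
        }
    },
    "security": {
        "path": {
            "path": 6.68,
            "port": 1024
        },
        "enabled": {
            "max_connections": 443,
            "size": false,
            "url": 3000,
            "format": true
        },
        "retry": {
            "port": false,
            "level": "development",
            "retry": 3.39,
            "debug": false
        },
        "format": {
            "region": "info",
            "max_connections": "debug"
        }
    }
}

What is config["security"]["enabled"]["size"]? False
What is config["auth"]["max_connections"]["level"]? 3000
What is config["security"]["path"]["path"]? 6.68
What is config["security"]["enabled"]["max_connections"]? 443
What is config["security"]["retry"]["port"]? False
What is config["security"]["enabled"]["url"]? 3000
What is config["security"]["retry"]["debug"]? False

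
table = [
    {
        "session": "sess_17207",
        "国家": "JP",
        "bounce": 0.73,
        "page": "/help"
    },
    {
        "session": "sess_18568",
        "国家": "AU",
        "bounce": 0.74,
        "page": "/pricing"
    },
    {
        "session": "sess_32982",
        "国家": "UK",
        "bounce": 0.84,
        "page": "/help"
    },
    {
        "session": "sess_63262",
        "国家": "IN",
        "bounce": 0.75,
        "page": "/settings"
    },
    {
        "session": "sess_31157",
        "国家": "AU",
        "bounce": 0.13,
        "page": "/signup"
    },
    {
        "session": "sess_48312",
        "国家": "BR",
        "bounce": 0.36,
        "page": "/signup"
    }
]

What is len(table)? 6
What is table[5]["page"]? "/signup"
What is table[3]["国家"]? "IN"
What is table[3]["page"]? "/settings"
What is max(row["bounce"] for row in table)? 0.84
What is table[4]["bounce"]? 0.13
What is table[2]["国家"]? "UK"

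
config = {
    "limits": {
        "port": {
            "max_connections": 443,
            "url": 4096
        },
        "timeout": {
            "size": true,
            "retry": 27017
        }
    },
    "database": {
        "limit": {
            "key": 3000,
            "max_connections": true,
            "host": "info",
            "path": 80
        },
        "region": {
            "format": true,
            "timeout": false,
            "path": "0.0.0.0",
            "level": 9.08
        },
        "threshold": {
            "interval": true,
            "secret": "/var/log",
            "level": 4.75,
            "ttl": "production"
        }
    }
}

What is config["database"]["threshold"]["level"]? 4.75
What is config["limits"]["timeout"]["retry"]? 27017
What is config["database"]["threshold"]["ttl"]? "production"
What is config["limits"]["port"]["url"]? 4096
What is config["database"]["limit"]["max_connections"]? True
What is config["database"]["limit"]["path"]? 80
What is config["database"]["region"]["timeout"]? False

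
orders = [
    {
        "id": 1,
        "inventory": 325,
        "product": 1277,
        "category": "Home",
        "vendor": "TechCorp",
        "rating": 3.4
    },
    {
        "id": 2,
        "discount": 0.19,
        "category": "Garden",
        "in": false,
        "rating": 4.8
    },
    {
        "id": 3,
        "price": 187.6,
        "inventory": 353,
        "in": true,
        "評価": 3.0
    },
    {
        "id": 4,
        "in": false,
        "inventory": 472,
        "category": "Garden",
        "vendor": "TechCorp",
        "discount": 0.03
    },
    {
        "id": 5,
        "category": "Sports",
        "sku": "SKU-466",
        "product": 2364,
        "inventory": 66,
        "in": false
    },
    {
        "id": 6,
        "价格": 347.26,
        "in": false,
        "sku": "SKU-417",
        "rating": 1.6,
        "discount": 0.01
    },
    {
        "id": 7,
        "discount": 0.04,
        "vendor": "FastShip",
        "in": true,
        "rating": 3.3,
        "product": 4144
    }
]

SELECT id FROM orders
[1, 2, 3, 4, 5, 6, 7]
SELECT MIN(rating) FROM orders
1.6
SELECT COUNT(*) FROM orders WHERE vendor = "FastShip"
1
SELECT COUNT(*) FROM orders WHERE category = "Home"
1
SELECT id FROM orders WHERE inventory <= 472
[1, 3, 4, 5]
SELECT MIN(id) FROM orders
1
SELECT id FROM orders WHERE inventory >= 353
[3, 4]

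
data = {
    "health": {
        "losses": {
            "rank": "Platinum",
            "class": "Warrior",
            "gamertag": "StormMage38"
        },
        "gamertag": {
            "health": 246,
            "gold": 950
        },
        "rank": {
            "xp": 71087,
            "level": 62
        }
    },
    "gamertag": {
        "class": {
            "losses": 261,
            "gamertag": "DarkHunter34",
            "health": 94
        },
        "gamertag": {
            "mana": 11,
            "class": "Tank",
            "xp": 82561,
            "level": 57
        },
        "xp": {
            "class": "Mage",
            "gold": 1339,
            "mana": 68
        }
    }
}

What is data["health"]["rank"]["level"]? 62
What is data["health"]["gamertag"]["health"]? 246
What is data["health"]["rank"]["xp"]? 71087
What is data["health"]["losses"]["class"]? "Warrior"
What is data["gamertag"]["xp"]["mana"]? 68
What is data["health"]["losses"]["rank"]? "Platinum"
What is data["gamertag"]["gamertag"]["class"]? "Tank"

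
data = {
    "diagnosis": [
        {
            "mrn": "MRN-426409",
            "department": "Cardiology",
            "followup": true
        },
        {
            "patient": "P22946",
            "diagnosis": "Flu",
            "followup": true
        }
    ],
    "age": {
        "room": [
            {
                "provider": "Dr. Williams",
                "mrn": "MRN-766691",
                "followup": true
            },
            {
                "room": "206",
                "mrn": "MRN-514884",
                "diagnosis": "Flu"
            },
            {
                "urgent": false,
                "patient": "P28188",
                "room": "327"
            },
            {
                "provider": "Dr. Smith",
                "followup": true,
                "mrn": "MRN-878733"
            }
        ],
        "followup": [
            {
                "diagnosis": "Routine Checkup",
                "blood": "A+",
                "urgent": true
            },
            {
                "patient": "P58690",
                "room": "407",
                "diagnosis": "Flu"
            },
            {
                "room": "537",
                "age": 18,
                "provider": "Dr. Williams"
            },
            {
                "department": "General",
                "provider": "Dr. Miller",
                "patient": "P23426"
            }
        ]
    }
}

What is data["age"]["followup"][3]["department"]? "General"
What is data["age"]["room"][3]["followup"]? True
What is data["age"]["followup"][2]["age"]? 18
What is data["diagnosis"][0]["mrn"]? "MRN-426409"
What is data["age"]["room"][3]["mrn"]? "MRN-878733"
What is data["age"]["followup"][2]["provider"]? "Dr. Williams"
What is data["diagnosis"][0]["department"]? "Cardiology"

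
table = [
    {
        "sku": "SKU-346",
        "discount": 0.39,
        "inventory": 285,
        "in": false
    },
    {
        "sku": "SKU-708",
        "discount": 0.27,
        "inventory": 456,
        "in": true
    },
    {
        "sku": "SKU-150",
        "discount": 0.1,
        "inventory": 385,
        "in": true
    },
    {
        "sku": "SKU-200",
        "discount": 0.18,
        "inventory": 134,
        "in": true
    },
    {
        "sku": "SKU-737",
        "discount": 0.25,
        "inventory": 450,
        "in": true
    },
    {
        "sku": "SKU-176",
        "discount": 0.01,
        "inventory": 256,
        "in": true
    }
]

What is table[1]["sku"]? "SKU-708"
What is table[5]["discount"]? 0.01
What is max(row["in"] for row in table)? True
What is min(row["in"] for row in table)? False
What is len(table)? 6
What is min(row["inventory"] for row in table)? 134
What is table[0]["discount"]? 0.39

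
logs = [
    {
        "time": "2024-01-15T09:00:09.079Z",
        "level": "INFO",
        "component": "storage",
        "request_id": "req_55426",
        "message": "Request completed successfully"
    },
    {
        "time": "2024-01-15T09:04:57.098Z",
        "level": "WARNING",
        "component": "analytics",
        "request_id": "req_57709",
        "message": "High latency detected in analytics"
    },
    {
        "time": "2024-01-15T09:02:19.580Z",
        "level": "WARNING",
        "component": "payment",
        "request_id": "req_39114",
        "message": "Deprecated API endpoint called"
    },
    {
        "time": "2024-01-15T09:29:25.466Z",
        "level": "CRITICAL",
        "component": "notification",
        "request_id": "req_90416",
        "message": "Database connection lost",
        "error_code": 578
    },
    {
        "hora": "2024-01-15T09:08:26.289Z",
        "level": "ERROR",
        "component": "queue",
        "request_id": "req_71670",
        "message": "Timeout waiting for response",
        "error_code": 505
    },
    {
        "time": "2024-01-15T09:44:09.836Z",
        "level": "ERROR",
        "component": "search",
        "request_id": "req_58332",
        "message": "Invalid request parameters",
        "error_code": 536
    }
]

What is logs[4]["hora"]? "2024-01-15T09:08:26.289Z"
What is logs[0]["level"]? "INFO"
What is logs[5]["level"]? "ERROR"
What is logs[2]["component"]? "payment"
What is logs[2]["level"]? "WARNING"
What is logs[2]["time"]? "2024-01-15T09:02:19.580Z"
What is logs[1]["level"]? "WARNING"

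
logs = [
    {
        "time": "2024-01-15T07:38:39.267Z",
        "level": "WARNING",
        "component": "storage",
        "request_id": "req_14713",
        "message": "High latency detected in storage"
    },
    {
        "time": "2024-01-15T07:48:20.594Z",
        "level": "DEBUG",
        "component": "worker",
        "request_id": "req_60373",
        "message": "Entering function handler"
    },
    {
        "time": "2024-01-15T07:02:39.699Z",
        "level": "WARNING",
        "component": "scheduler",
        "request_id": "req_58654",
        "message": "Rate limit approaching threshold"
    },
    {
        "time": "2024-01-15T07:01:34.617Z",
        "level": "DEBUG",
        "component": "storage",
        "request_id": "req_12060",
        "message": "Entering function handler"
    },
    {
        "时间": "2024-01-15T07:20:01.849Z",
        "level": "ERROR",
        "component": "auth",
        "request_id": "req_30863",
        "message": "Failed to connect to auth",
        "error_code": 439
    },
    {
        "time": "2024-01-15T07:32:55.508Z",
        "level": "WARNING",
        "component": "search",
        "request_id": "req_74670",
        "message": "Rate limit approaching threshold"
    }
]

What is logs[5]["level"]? "WARNING"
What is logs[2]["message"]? "Rate limit approaching threshold"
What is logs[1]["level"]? "DEBUG"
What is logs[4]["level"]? "ERROR"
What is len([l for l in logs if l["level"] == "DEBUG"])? 2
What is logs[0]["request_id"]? "req_14713"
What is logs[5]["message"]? "Rate limit approaching threshold"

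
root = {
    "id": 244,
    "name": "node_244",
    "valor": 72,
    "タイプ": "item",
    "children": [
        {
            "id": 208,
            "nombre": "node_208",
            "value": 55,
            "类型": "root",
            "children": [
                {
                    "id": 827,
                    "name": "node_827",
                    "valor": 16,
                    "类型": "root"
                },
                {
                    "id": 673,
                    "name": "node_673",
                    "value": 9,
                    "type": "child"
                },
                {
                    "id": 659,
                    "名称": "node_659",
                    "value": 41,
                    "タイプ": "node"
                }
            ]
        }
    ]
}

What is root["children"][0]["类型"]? "root"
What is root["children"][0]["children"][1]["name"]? "node_673"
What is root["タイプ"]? "item"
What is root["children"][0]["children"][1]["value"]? 9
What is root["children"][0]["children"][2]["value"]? 41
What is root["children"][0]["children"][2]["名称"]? "node_659"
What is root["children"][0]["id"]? 208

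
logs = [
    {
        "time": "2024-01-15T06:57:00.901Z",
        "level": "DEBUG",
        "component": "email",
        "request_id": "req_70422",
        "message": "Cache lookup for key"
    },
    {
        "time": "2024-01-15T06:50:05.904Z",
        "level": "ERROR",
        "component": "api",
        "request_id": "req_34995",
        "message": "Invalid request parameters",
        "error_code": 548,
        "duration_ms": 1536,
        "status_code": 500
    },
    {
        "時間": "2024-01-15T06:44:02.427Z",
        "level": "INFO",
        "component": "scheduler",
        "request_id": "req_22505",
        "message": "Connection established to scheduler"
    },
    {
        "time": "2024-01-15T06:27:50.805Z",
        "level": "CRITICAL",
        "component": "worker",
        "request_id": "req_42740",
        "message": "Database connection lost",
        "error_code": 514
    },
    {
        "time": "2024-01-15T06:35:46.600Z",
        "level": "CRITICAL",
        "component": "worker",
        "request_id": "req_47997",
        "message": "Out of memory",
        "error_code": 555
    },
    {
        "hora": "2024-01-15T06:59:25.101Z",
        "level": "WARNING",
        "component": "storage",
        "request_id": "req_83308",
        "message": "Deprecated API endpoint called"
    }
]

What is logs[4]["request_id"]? "req_47997"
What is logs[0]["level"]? "DEBUG"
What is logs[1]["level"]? "ERROR"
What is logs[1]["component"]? "api"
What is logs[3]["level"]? "CRITICAL"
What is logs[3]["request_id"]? "req_42740"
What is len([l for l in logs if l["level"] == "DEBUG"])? 1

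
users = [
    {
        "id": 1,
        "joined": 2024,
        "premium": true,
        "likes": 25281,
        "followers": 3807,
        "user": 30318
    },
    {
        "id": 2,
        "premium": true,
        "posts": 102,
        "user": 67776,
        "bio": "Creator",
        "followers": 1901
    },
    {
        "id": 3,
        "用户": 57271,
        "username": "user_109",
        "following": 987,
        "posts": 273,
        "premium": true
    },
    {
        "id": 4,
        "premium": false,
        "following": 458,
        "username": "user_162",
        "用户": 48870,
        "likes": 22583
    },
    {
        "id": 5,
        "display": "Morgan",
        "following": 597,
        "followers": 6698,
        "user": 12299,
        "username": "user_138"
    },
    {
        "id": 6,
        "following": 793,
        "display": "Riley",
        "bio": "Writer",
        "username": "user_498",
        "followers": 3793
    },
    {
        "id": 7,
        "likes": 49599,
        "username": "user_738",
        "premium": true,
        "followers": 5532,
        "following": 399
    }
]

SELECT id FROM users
[1, 2, 3, 4, 5, 6, 7]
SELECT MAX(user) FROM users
67776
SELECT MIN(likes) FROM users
22583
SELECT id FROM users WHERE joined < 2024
[]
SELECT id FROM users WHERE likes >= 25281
[1, 7]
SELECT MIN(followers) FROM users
1901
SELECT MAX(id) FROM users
7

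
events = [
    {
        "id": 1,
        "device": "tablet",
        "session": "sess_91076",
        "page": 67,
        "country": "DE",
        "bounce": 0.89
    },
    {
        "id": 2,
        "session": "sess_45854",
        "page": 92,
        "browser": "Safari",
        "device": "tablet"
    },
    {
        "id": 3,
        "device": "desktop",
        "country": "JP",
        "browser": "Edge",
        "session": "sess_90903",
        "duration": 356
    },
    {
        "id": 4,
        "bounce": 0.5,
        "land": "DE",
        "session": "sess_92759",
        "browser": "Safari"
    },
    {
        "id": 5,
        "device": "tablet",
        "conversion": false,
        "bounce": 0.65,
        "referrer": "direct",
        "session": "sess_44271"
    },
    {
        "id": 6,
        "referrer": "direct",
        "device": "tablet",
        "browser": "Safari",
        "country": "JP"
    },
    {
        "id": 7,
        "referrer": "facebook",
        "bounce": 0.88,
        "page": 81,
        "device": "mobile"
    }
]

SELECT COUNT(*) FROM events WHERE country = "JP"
2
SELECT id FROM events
[1, 2, 3, 4, 5, 6, 7]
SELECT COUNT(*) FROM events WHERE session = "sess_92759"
1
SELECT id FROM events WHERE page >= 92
[2]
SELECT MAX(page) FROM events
92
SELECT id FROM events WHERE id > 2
[3, 4, 5, 6, 7]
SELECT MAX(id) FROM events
7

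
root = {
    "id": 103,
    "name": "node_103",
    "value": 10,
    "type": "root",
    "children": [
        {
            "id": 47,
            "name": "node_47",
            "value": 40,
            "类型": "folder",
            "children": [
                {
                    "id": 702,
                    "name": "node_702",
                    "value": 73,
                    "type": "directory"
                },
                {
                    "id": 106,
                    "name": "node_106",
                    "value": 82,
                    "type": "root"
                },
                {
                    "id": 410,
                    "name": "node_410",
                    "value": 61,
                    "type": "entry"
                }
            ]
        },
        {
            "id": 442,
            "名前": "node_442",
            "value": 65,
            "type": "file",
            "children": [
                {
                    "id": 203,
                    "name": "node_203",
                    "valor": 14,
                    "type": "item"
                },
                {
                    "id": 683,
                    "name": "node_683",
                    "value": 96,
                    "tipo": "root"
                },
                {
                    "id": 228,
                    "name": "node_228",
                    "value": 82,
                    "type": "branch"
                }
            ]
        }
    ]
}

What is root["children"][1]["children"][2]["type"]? "branch"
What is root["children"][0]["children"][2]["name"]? "node_410"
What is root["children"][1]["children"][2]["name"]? "node_228"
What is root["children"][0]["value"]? 40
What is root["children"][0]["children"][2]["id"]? 410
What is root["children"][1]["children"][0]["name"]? "node_203"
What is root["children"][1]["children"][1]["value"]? 96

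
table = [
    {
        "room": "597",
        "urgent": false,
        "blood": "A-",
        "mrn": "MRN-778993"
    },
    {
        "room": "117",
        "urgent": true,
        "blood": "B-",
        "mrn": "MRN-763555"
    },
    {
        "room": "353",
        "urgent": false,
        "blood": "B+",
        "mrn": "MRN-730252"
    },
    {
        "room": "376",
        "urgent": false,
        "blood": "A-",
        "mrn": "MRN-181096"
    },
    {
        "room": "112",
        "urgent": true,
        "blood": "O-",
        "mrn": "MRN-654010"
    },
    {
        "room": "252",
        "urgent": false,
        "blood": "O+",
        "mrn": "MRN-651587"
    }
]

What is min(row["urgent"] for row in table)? False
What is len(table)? 6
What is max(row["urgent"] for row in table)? True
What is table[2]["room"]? "353"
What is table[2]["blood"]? "B+"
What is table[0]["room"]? "597"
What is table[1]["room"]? "117"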